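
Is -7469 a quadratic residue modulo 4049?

no

Pull out -1: (-7469/4049) = (-1/4049)·(7469/4049). Since 4049 ≡ 1 (mod 4), (-1/4049) = +1. Now have (7469/4049).
Reduce the numerator: 7469 ≡ 3420 (mod 4049), so (7469/4049) = (3420/4049).
Factor out 2: 3420 = 2^2·855. Since 4049 ≡ 1 (mod 8), (2/4049) = +1, and (2/4049)^2 = +1. Now have (855/4049).
4049 ≡ 1 (mod 4), so quadratic reciprocity gives (855/4049) = (4049/855). Reduce: 4049 ≡ 629 (mod 855). Now have (629/855).
629 ≡ 1 (mod 4), so quadratic reciprocity gives (629/855) = (855/629). Reduce: 855 ≡ 226 (mod 629). Now have (226/629).
Factor out 2: 226 = 2·113. Since 629 ≡ 5 (mod 8), (2/629) = -1. Now have -(113/629).
113 ≡ 1 (mod 4), so quadratic reciprocity gives (113/629) = (629/113). Reduce: 629 ≡ 64 (mod 113). Now have -(64/113).
Factor out 2: 64 = 2^6. Since 113 ≡ 1 (mod 8), (2/113) = +1, and (2/113)^6 = +1. Now have -(1/113).
(1/113) = 1. Collecting the sign factors: -1.
The Legendre symbol is -1, so x^2 ≡ -7469 (mod 4049) has no solution.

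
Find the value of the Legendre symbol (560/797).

1

Factor out 2: 560 = 2^4·35. Since 797 ≡ 5 (mod 8), (2/797) = -1, and (2/797)^4 = +1. Now have (35/797).
797 ≡ 1 (mod 4), so quadratic reciprocity gives (35/797) = (797/35). Reduce: 797 ≡ 27 (mod 35). Now have (27/35).
Both 27 ≡ 3 and 35 ≡ 3 (mod 4), so reciprocity gives (27/35) = -(35/27). Reduce: 35 ≡ 8 (mod 27). Now have -(8/27).
Factor out 2: 8 = 2^3. Since 27 ≡ 3 (mod 8), (2/27) = -1, and (2/27)^3 = -1. Now have (1/27).
(1/27) = 1. Collecting the sign factors: 1.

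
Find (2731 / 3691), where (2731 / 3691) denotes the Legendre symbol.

1

(2731 / 3691)
  = -(3691 / 2731)    [QR: both ≡ 3 mod 4, sign flips]
  = -(960 / 2731)    [3691 ≡ 960 mod 2731]
  = -(15 / 2731)    [2731 ≡ 3 mod 8 ⇒ (2 / 2731)^6 = +1]
  = (2731 / 15)    [QR: both ≡ 3 mod 4, sign flips]
  = (1 / 15)    [2731 ≡ 1 mod 15]
  = 1    [(1 / 15) = 1]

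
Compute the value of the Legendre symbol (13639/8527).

Reduce the numerator: 13639 ≡ 5112 (mod 8527), so (13639/8527) = (5112/8527).
Factor out 2: 5112 = 2^3·639. Since 8527 ≡ 7 (mod 8), (2/8527) = +1, and (2/8527)^3 = +1. Now have (639/8527).
Both 639 ≡ 3 and 8527 ≡ 3 (mod 4), so reciprocity gives (639/8527) = -(8527/639). Reduce: 8527 ≡ 220 (mod 639). Now have -(220/639).
Factor out 2: 220 = 2^2·55. Since 639 ≡ 7 (mod 8), (2/639) = +1, and (2/639)^2 = +1. Now have -(55/639).
Both 55 ≡ 3 and 639 ≡ 3 (mod 4), so reciprocity gives (55/639) = -(639/55). Reduce: 639 ≡ 34 (mod 55). Now have (34/55).
Factor out 2: 34 = 2·17. Since 55 ≡ 7 (mod 8), (2/55) = +1. Now have (17/55).
17 ≡ 1 (mod 4), so quadratic reciprocity gives (17/55) = (55/17). Reduce: 55 ≡ 4 (mod 17). Now have (4/17).
Factor out 2: 4 = 2^2. Since 17 ≡ 1 (mod 8), (2/17) = +1, and (2/17)^2 = +1. Now have (1/17).
(1/17) = 1. Collecting the sign factors: 1.

1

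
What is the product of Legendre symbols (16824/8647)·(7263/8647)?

1

By multiplicativity, (16824·7263/8647) = (16824/8647)·(7263/8647).
First factor (16824/8647):
(16824/8647)
  = (8177/8647)    [16824 ≡ 8177 mod 8647]
  = (8647/8177)    [QR: 8177 ≡ 1 mod 4, sign kept]
  = (470/8177)    [8647 ≡ 470 mod 8177]
  = (235/8177)    [8177 ≡ 1 mod 8 ⇒ (2/8177) = +1]
  = (8177/235)    [QR: 8177 ≡ 1 mod 4, sign kept]
  = (187/235)    [8177 ≡ 187 mod 235]
  = -(235/187)    [QR: both ≡ 3 mod 4, sign flips]
  = -(48/187)    [235 ≡ 48 mod 187]
  = -(3/187)    [187 ≡ 3 mod 8 ⇒ (2/187)^4 = +1]
  = (187/3)    [QR: both ≡ 3 mod 4, sign flips]
  = (1/3)    [187 ≡ 1 mod 3]
  = 1    [(1/3) = 1]
Second factor (7263/8647):
(7263/8647)
  = -(8647/7263)    [QR: both ≡ 3 mod 4, sign flips]
  = -(1384/7263)    [8647 ≡ 1384 mod 7263]
  = -(173/7263)    [7263 ≡ 7 mod 8 ⇒ (2/7263)^3 = +1]
  = -(7263/173)    [QR: 173 ≡ 1 mod 4, sign kept]
  = -(170/173)    [7263 ≡ 170 mod 173]
  = (85/173)    [173 ≡ 5 mod 8 ⇒ (2/173) = -1]
  = (173/85)    [QR: 85 ≡ 1 mod 4, sign kept]
  = (3/85)    [173 ≡ 3 mod 85]
  = (85/3)    [QR: 85 ≡ 1 mod 4, sign kept]
  = (1/3)    [85 ≡ 1 mod 3]
  = 1    [(1/3) = 1]
Product: (1)·(1) = 1.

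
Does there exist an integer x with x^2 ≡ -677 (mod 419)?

yes

(-677/419)
  = (161/419)    [-677 ≡ 161 mod 419]
  = (419/161)    [QR: 161 ≡ 1 mod 4, sign kept]
  = (97/161)    [419 ≡ 97 mod 161]
  = (161/97)    [QR: 97 ≡ 1 mod 4, sign kept]
  = (64/97)    [161 ≡ 64 mod 97]
  = (1/97)    [97 ≡ 1 mod 8 ⇒ (2/97)^6 = +1]
  = 1    [(1/97) = 1]
The Legendre symbol is 1, so x^2 ≡ -677 (mod 419) has solution.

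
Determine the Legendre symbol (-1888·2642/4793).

By multiplicativity, (-1888·2642/4793) = (-1888/4793)·(2642/4793).
First factor (-1888/4793):
(-1888/4793)
  = (2905/4793)    [-1888 ≡ 2905 mod 4793]
  = (4793/2905)    [QR: 2905 ≡ 1 mod 4, sign kept]
  = (1888/2905)    [4793 ≡ 1888 mod 2905]
  = (59/2905)    [2905 ≡ 1 mod 8 ⇒ (2/2905)^5 = +1]
  = (2905/59)    [QR: 2905 ≡ 1 mod 4, sign kept]
  = (14/59)    [2905 ≡ 14 mod 59]
  = -(7/59)    [59 ≡ 3 mod 8 ⇒ (2/59) = -1]
  = (59/7)    [QR: both ≡ 3 mod 4, sign flips]
  = (3/7)    [59 ≡ 3 mod 7]
  = -(7/3)    [QR: both ≡ 3 mod 4, sign flips]
  = -(1/3)    [7 ≡ 1 mod 3]
  = -1    [(1/3) = 1]
Second factor (2642/4793):
(2642/4793)
  = (1321/4793)    [4793 ≡ 1 mod 8 ⇒ (2/4793) = +1]
  = (4793/1321)    [QR: 1321 ≡ 1 mod 4, sign kept]
  = (830/1321)    [4793 ≡ 830 mod 1321]
  = (415/1321)    [1321 ≡ 1 mod 8 ⇒ (2/1321) = +1]
  = (1321/415)    [QR: 1321 ≡ 1 mod 4, sign kept]
  = (76/415)    [1321 ≡ 76 mod 415]
  = (19/415)    [415 ≡ 7 mod 8 ⇒ (2/415)^2 = +1]
  = -(415/19)    [QR: both ≡ 3 mod 4, sign flips]
  = -(16/19)    [415 ≡ 16 mod 19]
  = -(1/19)    [19 ≡ 3 mod 8 ⇒ (2/19)^4 = +1]
  = -1    [(1/19) = 1]
Product: (-1)·(-1) = 1.

1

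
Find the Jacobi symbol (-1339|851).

Pull out -1: (-1339|851) = (-1|851)·(1339|851). Since 851 ≡ 3 (mod 4), (-1|851) = -1. Now have -(1339|851).
Reduce the numerator: 1339 ≡ 488 (mod 851), so (1339|851) = (488|851).
Factor out 2: 488 = 2^3·61. Since 851 ≡ 3 (mod 8), (2|851) = -1, and (2|851)^3 = -1. Now have (61|851).
61 ≡ 1 (mod 4), so quadratic reciprocity gives (61|851) = (851|61). Reduce: 851 ≡ 58 (mod 61). Now have (58|61).
Factor out 2: 58 = 2·29. Since 61 ≡ 5 (mod 8), (2|61) = -1. Now have -(29|61).
29 ≡ 1 (mod 4), so quadratic reciprocity gives (29|61) = (61|29). Reduce: 61 ≡ 3 (mod 29). Now have -(3|29).
29 ≡ 1 (mod 4), so quadratic reciprocity gives (3|29) = (29|3). Reduce: 29 ≡ 2 (mod 3). Now have -(2|3).
Factor out 2: 2 = 2. Since 3 ≡ 3 (mod 8), (2|3) = -1. Now have (1|3).
(1|3) = 1. Collecting the sign factors: 1.

1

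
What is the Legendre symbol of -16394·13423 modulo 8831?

1

By multiplicativity, (-16394·13423/8831) = (-16394/8831)·(13423/8831).
First factor (-16394/8831):
(-16394/8831)
  = (1268/8831)    [-16394 ≡ 1268 mod 8831]
  = (317/8831)    [8831 ≡ 7 mod 8 ⇒ (2/8831)^2 = +1]
  = (8831/317)    [QR: 317 ≡ 1 mod 4, sign kept]
  = (272/317)    [8831 ≡ 272 mod 317]
  = (17/317)    [317 ≡ 5 mod 8 ⇒ (2/317)^4 = +1]
  = (317/17)    [QR: 17 ≡ 1 mod 4, sign kept]
  = (11/17)    [317 ≡ 11 mod 17]
  = (17/11)    [QR: 17 ≡ 1 mod 4, sign kept]
  = (6/11)    [17 ≡ 6 mod 11]
  = -(3/11)    [11 ≡ 3 mod 8 ⇒ (2/11) = -1]
  = (11/3)    [QR: both ≡ 3 mod 4, sign flips]
  = (2/3)    [11 ≡ 2 mod 3]
  = -(1/3)    [3 ≡ 3 mod 8 ⇒ (2/3) = -1]
  = -1    [(1/3) = 1]
Second factor (13423/8831):
(13423/8831)
  = (4592/8831)    [13423 ≡ 4592 mod 8831]
  = (287/8831)    [8831 ≡ 7 mod 8 ⇒ (2/8831)^4 = +1]
  = -(8831/287)    [QR: both ≡ 3 mod 4, sign flips]
  = -(221/287)    [8831 ≡ 221 mod 287]
  = -(287/221)    [QR: 221 ≡ 1 mod 4, sign kept]
  = -(66/221)    [287 ≡ 66 mod 221]
  = (33/221)    [221 ≡ 5 mod 8 ⇒ (2/221) = -1]
  = (221/33)    [QR: 33 ≡ 1 mod 4, sign kept]
  = (23/33)    [221 ≡ 23 mod 33]
  = (33/23)    [QR: 33 ≡ 1 mod 4, sign kept]
  = (10/23)    [33 ≡ 10 mod 23]
  = (5/23)    [23 ≡ 7 mod 8 ⇒ (2/23) = +1]
  = (23/5)    [QR: 5 ≡ 1 mod 4, sign kept]
  = (3/5)    [23 ≡ 3 mod 5]
  = (5/3)    [QR: 5 ≡ 1 mod 4, sign kept]
  = (2/3)    [5 ≡ 2 mod 3]
  = -(1/3)    [3 ≡ 3 mod 8 ⇒ (2/3) = -1]
  = -1    [(1/3) = 1]
Product: (-1)·(-1) = 1.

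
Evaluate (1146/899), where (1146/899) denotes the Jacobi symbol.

(1146/899)
  = (247/899)    [1146 ≡ 247 mod 899]
  = -(899/247)    [QR: both ≡ 3 mod 4, sign flips]
  = -(158/247)    [899 ≡ 158 mod 247]
  = -(79/247)    [247 ≡ 7 mod 8 ⇒ (2/247) = +1]
  = (247/79)    [QR: both ≡ 3 mod 4, sign flips]
  = (10/79)    [247 ≡ 10 mod 79]
  = (5/79)    [79 ≡ 7 mod 8 ⇒ (2/79) = +1]
  = (79/5)    [QR: 5 ≡ 1 mod 4, sign kept]
  = (4/5)    [79 ≡ 4 mod 5]
  = (1/5)    [5 ≡ 5 mod 8 ⇒ (2/5)^2 = +1]
  = 1    [(1/5) = 1]

1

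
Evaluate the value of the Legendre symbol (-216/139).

-1

(-216/139)
  = (62/139)    [-216 ≡ 62 mod 139]
  = -(31/139)    [139 ≡ 3 mod 8 ⇒ (2/139) = -1]
  = (139/31)    [QR: both ≡ 3 mod 4, sign flips]
  = (15/31)    [139 ≡ 15 mod 31]
  = -(31/15)    [QR: both ≡ 3 mod 4, sign flips]
  = -(1/15)    [31 ≡ 1 mod 15]
  = -1    [(1/15) = 1]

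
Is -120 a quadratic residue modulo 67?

Pull out -1: (-120|67) = (-1|67)·(120|67). Since 67 ≡ 3 (mod 4), (-1|67) = -1. Now have -(120|67).
Reduce the numerator: 120 ≡ 53 (mod 67), so (120|67) = (53|67).
53 ≡ 1 (mod 4), so quadratic reciprocity gives (53|67) = (67|53). Reduce: 67 ≡ 14 (mod 53). Now have -(14|53).
Factor out 2: 14 = 2·7. Since 53 ≡ 5 (mod 8), (2|53) = -1. Now have (7|53).
53 ≡ 1 (mod 4), so quadratic reciprocity gives (7|53) = (53|7). Reduce: 53 ≡ 4 (mod 7). Now have (4|7).
Factor out 2: 4 = 2^2. Since 7 ≡ 7 (mod 8), (2|7) = +1, and (2|7)^2 = +1. Now have (1|7).
(1|7) = 1. Collecting the sign factors: 1.
The Legendre symbol is 1, so x^2 ≡ -120 (mod 67) has solution.

yes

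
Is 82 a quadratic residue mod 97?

(82/97)
  = (41/97)    [97 ≡ 1 mod 8 ⇒ (2/97) = +1]
  = (97/41)    [QR: 41 ≡ 1 mod 4, sign kept]
  = (15/41)    [97 ≡ 15 mod 41]
  = (41/15)    [QR: 41 ≡ 1 mod 4, sign kept]
  = (11/15)    [41 ≡ 11 mod 15]
  = -(15/11)    [QR: both ≡ 3 mod 4, sign flips]
  = -(4/11)    [15 ≡ 4 mod 11]
  = -(1/11)    [11 ≡ 3 mod 8 ⇒ (2/11)^2 = +1]
  = -1    [(1/11) = 1]
(82/97) = -1, and 97 is prime, so 82 is not a quadratic residue mod 97.

no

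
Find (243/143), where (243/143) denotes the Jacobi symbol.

1

(243/143)
  = (100/143)    [243 ≡ 100 mod 143]
  = (25/143)    [143 ≡ 7 mod 8 ⇒ (2/143)^2 = +1]
  = (143/25)    [QR: 25 ≡ 1 mod 4, sign kept]
  = (18/25)    [143 ≡ 18 mod 25]
  = (9/25)    [25 ≡ 1 mod 8 ⇒ (2/25) = +1]
  = (25/9)    [QR: 9 ≡ 1 mod 4, sign kept]
  = (7/9)    [25 ≡ 7 mod 9]
  = (9/7)    [QR: 9 ≡ 1 mod 4, sign kept]
  = (2/7)    [9 ≡ 2 mod 7]
  = (1/7)    [7 ≡ 7 mod 8 ⇒ (2/7) = +1]
  = 1    [(1/7) = 1]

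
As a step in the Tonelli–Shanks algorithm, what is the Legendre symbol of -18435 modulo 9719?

-1

(-18435/9719)
  = (1003/9719)    [-18435 ≡ 1003 mod 9719]
  = -(9719/1003)    [QR: both ≡ 3 mod 4, sign flips]
  = -(692/1003)    [9719 ≡ 692 mod 1003]
  = -(173/1003)    [1003 ≡ 3 mod 8 ⇒ (2/1003)^2 = +1]
  = -(1003/173)    [QR: 173 ≡ 1 mod 4, sign kept]
  = -(138/173)    [1003 ≡ 138 mod 173]
  = (69/173)    [173 ≡ 5 mod 8 ⇒ (2/173) = -1]
  = (173/69)    [QR: 69 ≡ 1 mod 4, sign kept]
  = (35/69)    [173 ≡ 35 mod 69]
  = (69/35)    [QR: 69 ≡ 1 mod 4, sign kept]
  = (34/35)    [69 ≡ 34 mod 35]
  = -(17/35)    [35 ≡ 3 mod 8 ⇒ (2/35) = -1]
  = -(35/17)    [QR: 17 ≡ 1 mod 4, sign kept]
  = -(1/17)    [35 ≡ 1 mod 17]
  = -1    [(1/17) = 1]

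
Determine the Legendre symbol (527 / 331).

Reduce the numerator: 527 ≡ 196 (mod 331), so (527 / 331) = (196 / 331).
Factor out 2: 196 = 2^2·49. Since 331 ≡ 3 (mod 8), (2 / 331) = -1, and (2 / 331)^2 = +1. Now have (49 / 331).
49 ≡ 1 (mod 4), so quadratic reciprocity gives (49 / 331) = (331 / 49). Reduce: 331 ≡ 37 (mod 49). Now have (37 / 49).
37 ≡ 1 (mod 4), so quadratic reciprocity gives (37 / 49) = (49 / 37). Reduce: 49 ≡ 12 (mod 37). Now have (12 / 37).
Factor out 2: 12 = 2^2·3. Since 37 ≡ 5 (mod 8), (2 / 37) = -1, and (2 / 37)^2 = +1. Now have (3 / 37).
37 ≡ 1 (mod 4), so quadratic reciprocity gives (3 / 37) = (37 / 3). Reduce: 37 ≡ 1 (mod 3). Now have (1 / 3).
(1 / 3) = 1. Collecting the sign factors: 1.

1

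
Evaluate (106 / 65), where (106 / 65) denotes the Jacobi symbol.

Reduce the numerator: 106 ≡ 41 (mod 65), so (106 / 65) = (41 / 65).
41 ≡ 1 (mod 4), so quadratic reciprocity gives (41 / 65) = (65 / 41). Reduce: 65 ≡ 24 (mod 41). Now have (24 / 41).
Factor out 2: 24 = 2^3·3. Since 41 ≡ 1 (mod 8), (2 / 41) = +1, and (2 / 41)^3 = +1. Now have (3 / 41).
41 ≡ 1 (mod 4), so quadratic reciprocity gives (3 / 41) = (41 / 3). Reduce: 41 ≡ 2 (mod 3). Now have (2 / 3).
Factor out 2: 2 = 2. Since 3 ≡ 3 (mod 8), (2 / 3) = -1. Now have -(1 / 3).
(1 / 3) = 1. Collecting the sign factors: -1.

-1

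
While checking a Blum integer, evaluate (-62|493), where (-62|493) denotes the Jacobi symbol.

Reduce the numerator: -62 ≡ 431 (mod 493), so (-62|493) = (431|493).
493 ≡ 1 (mod 4), so quadratic reciprocity gives (431|493) = (493|431). Reduce: 493 ≡ 62 (mod 431). Now have (62|431).
Factor out 2: 62 = 2·31. Since 431 ≡ 7 (mod 8), (2|431) = +1. Now have (31|431).
Both 31 ≡ 3 and 431 ≡ 3 (mod 4), so reciprocity gives (31|431) = -(431|31). Reduce: 431 ≡ 28 (mod 31). Now have -(28|31).
Factor out 2: 28 = 2^2·7. Since 31 ≡ 7 (mod 8), (2|31) = +1, and (2|31)^2 = +1. Now have -(7|31).
Both 7 ≡ 3 and 31 ≡ 3 (mod 4), so reciprocity gives (7|31) = -(31|7). Reduce: 31 ≡ 3 (mod 7). Now have (3|7).
Both 3 ≡ 3 and 7 ≡ 3 (mod 4), so reciprocity gives (3|7) = -(7|3). Reduce: 7 ≡ 1 (mod 3). Now have -(1|3).
(1|3) = 1. Collecting the sign factors: -1.

-1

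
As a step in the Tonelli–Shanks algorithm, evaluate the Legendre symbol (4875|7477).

7477 ≡ 1 (mod 4), so quadratic reciprocity gives (4875|7477) = (7477|4875). Reduce: 7477 ≡ 2602 (mod 4875). Now have (2602|4875).
Factor out 2: 2602 = 2·1301. Since 4875 ≡ 3 (mod 8), (2|4875) = -1. Now have -(1301|4875).
1301 ≡ 1 (mod 4), so quadratic reciprocity gives (1301|4875) = (4875|1301). Reduce: 4875 ≡ 972 (mod 1301). Now have -(972|1301).
Factor out 2: 972 = 2^2·243. Since 1301 ≡ 5 (mod 8), (2|1301) = -1, and (2|1301)^2 = +1. Now have -(243|1301).
1301 ≡ 1 (mod 4), so quadratic reciprocity gives (243|1301) = (1301|243). Reduce: 1301 ≡ 86 (mod 243). Now have -(86|243).
Factor out 2: 86 = 2·43. Since 243 ≡ 3 (mod 8), (2|243) = -1. Now have (43|243).
Both 43 ≡ 3 and 243 ≡ 3 (mod 4), so reciprocity gives (43|243) = -(243|43). Reduce: 243 ≡ 28 (mod 43). Now have -(28|43).
Factor out 2: 28 = 2^2·7. Since 43 ≡ 3 (mod 8), (2|43) = -1, and (2|43)^2 = +1. Now have -(7|43).
Both 7 ≡ 3 and 43 ≡ 3 (mod 4), so reciprocity gives (7|43) = -(43|7). Reduce: 43 ≡ 1 (mod 7). Now have (1|7).
(1|7) = 1. Collecting the sign factors: 1.

1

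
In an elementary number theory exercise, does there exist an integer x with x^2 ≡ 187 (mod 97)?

Reduce the numerator: 187 ≡ 90 (mod 97), so (187|97) = (90|97).
Factor out 2: 90 = 2·45. Since 97 ≡ 1 (mod 8), (2|97) = +1. Now have (45|97).
45 ≡ 1 (mod 4), so quadratic reciprocity gives (45|97) = (97|45). Reduce: 97 ≡ 7 (mod 45). Now have (7|45).
45 ≡ 1 (mod 4), so quadratic reciprocity gives (7|45) = (45|7). Reduce: 45 ≡ 3 (mod 7). Now have (3|7).
Both 3 ≡ 3 and 7 ≡ 3 (mod 4), so reciprocity gives (3|7) = -(7|3). Reduce: 7 ≡ 1 (mod 3). Now have -(1|3).
(1|3) = 1. Collecting the sign factors: -1.
The Legendre symbol is -1, so x^2 ≡ 187 (mod 97) has no solution.

no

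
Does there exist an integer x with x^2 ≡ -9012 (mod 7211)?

Reduce the numerator: -9012 ≡ 5410 (mod 7211), so (-9012|7211) = (5410|7211).
Factor out 2: 5410 = 2·2705. Since 7211 ≡ 3 (mod 8), (2|7211) = -1. Now have -(2705|7211).
2705 ≡ 1 (mod 4), so quadratic reciprocity gives (2705|7211) = (7211|2705). Reduce: 7211 ≡ 1801 (mod 2705). Now have -(1801|2705).
1801 ≡ 1 (mod 4), so quadratic reciprocity gives (1801|2705) = (2705|1801). Reduce: 2705 ≡ 904 (mod 1801). Now have -(904|1801).
Factor out 2: 904 = 2^3·113. Since 1801 ≡ 1 (mod 8), (2|1801) = +1, and (2|1801)^3 = +1. Now have -(113|1801).
113 ≡ 1 (mod 4), so quadratic reciprocity gives (113|1801) = (1801|113). Reduce: 1801 ≡ 106 (mod 113). Now have -(106|113).
Factor out 2: 106 = 2·53. Since 113 ≡ 1 (mod 8), (2|113) = +1. Now have -(53|113).
53 ≡ 1 (mod 4), so quadratic reciprocity gives (53|113) = (113|53). Reduce: 113 ≡ 7 (mod 53). Now have -(7|53).
53 ≡ 1 (mod 4), so quadratic reciprocity gives (7|53) = (53|7). Reduce: 53 ≡ 4 (mod 7). Now have -(4|7).
Factor out 2: 4 = 2^2. Since 7 ≡ 7 (mod 8), (2|7) = +1, and (2|7)^2 = +1. Now have -(1|7).
(1|7) = 1. Collecting the sign factors: -1.
The Legendre symbol is -1, so x^2 ≡ -9012 (mod 7211) has no solution.

no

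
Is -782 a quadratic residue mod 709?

no

(-782|709)
  = (636|709)    [-782 ≡ 636 mod 709]
  = (159|709)    [709 ≡ 5 mod 8 ⇒ (2|709)^2 = +1]
  = (709|159)    [QR: 709 ≡ 1 mod 4, sign kept]
  = (73|159)    [709 ≡ 73 mod 159]
  = (159|73)    [QR: 73 ≡ 1 mod 4, sign kept]
  = (13|73)    [159 ≡ 13 mod 73]
  = (73|13)    [QR: 13 ≡ 1 mod 4, sign kept]
  = (8|13)    [73 ≡ 8 mod 13]
  = -(1|13)    [13 ≡ 5 mod 8 ⇒ (2|13)^3 = -1]
  = -1    [(1|13) = 1]
(-782|709) = -1, and 709 is prime, so -782 is not a quadratic residue mod 709.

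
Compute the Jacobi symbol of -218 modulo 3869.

(-218|3869)
  = (3651|3869)    [-218 ≡ 3651 mod 3869]
  = (3869|3651)    [QR: 3869 ≡ 1 mod 4, sign kept]
  = (218|3651)    [3869 ≡ 218 mod 3651]
  = -(109|3651)    [3651 ≡ 3 mod 8 ⇒ (2|3651) = -1]
  = -(3651|109)    [QR: 109 ≡ 1 mod 4, sign kept]
  = -(54|109)    [3651 ≡ 54 mod 109]
  = (27|109)    [109 ≡ 5 mod 8 ⇒ (2|109) = -1]
  = (109|27)    [QR: 109 ≡ 1 mod 4, sign kept]
  = (1|27)    [109 ≡ 1 mod 27]
  = 1    [(1|27) = 1]

1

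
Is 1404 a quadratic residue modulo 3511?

Factor out 2: 1404 = 2^2·351. Since 3511 ≡ 7 (mod 8), (2/3511) = +1, and (2/3511)^2 = +1. Now have (351/3511).
Both 351 ≡ 3 and 3511 ≡ 3 (mod 4), so reciprocity gives (351/3511) = -(3511/351). Reduce: 3511 ≡ 1 (mod 351). Now have -(1/351).
(1/351) = 1. Collecting the sign factors: -1.
(1404/3511) = -1, and 3511 is prime, so 1404 is not a quadratic residue mod 3511.

no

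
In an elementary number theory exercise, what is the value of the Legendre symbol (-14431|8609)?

1

(-14431|8609)
  = (2787|8609)    [-14431 ≡ 2787 mod 8609]
  = (8609|2787)    [QR: 8609 ≡ 1 mod 4, sign kept]
  = (248|2787)    [8609 ≡ 248 mod 2787]
  = -(31|2787)    [2787 ≡ 3 mod 8 ⇒ (2|2787)^3 = -1]
  = (2787|31)    [QR: both ≡ 3 mod 4, sign flips]
  = (28|31)    [2787 ≡ 28 mod 31]
  = (7|31)    [31 ≡ 7 mod 8 ⇒ (2|31)^2 = +1]
  = -(31|7)    [QR: both ≡ 3 mod 4, sign flips]
  = -(3|7)    [31 ≡ 3 mod 7]
  = (7|3)    [QR: both ≡ 3 mod 4, sign flips]
  = (1|3)    [7 ≡ 1 mod 3]
  = 1    [(1|3) = 1]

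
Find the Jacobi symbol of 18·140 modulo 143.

By multiplicativity, (18·140|143) = (18|143)·(140|143).
First factor (18|143):
(18|143)
  = (9|143)    [143 ≡ 7 mod 8 ⇒ (2|143) = +1]
  = (143|9)    [QR: 9 ≡ 1 mod 4, sign kept]
  = (8|9)    [143 ≡ 8 mod 9]
  = (1|9)    [9 ≡ 1 mod 8 ⇒ (2|9)^3 = +1]
  = 1    [(1|9) = 1]
Second factor (140|143):
(140|143)
  = (35|143)    [143 ≡ 7 mod 8 ⇒ (2|143)^2 = +1]
  = -(143|35)    [QR: both ≡ 3 mod 4, sign flips]
  = -(3|35)    [143 ≡ 3 mod 35]
  = (35|3)    [QR: both ≡ 3 mod 4, sign flips]
  = (2|3)    [35 ≡ 2 mod 3]
  = -(1|3)    [3 ≡ 3 mod 8 ⇒ (2|3) = -1]
  = -1    [(1|3) = 1]
Product: (1)·(-1) = -1.

-1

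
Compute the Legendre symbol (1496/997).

Reduce the numerator: 1496 ≡ 499 (mod 997), so (1496/997) = (499/997).
997 ≡ 1 (mod 4), so quadratic reciprocity gives (499/997) = (997/499). Reduce: 997 ≡ 498 (mod 499). Now have (498/499).
Factor out 2: 498 = 2·249. Since 499 ≡ 3 (mod 8), (2/499) = -1. Now have -(249/499).
249 ≡ 1 (mod 4), so quadratic reciprocity gives (249/499) = (499/249). Reduce: 499 ≡ 1 (mod 249). Now have -(1/249).
(1/249) = 1. Collecting the sign factors: -1.

-1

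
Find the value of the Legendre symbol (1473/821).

(1473/821)
  = (652/821)    [1473 ≡ 652 mod 821]
  = (163/821)    [821 ≡ 5 mod 8 ⇒ (2/821)^2 = +1]
  = (821/163)    [QR: 821 ≡ 1 mod 4, sign kept]
  = (6/163)    [821 ≡ 6 mod 163]
  = -(3/163)    [163 ≡ 3 mod 8 ⇒ (2/163) = -1]
  = (163/3)    [QR: both ≡ 3 mod 4, sign flips]
  = (1/3)    [163 ≡ 1 mod 3]
  = 1    [(1/3) = 1]

1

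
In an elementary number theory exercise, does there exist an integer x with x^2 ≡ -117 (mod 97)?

no

Pull out -1: (-117|97) = (-1|97)·(117|97). Since 97 ≡ 1 (mod 4), (-1|97) = +1. Now have (117|97).
Reduce the numerator: 117 ≡ 20 (mod 97), so (117|97) = (20|97).
Factor out 2: 20 = 2^2·5. Since 97 ≡ 1 (mod 8), (2|97) = +1, and (2|97)^2 = +1. Now have (5|97).
5 ≡ 1 (mod 4), so quadratic reciprocity gives (5|97) = (97|5). Reduce: 97 ≡ 2 (mod 5). Now have (2|5).
Factor out 2: 2 = 2. Since 5 ≡ 5 (mod 8), (2|5) = -1. Now have -(1|5).
(1|5) = 1. Collecting the sign factors: -1.
The Legendre symbol is -1, so x^2 ≡ -117 (mod 97) has no solution.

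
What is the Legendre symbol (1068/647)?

-1

Reduce the numerator: 1068 ≡ 421 (mod 647), so (1068/647) = (421/647).
421 ≡ 1 (mod 4), so quadratic reciprocity gives (421/647) = (647/421). Reduce: 647 ≡ 226 (mod 421). Now have (226/421).
Factor out 2: 226 = 2·113. Since 421 ≡ 5 (mod 8), (2/421) = -1. Now have -(113/421).
113 ≡ 1 (mod 4), so quadratic reciprocity gives (113/421) = (421/113). Reduce: 421 ≡ 82 (mod 113). Now have -(82/113).
Factor out 2: 82 = 2·41. Since 113 ≡ 1 (mod 8), (2/113) = +1. Now have -(41/113).
41 ≡ 1 (mod 4), so quadratic reciprocity gives (41/113) = (113/41). Reduce: 113 ≡ 31 (mod 41). Now have -(31/41).
41 ≡ 1 (mod 4), so quadratic reciprocity gives (31/41) = (41/31). Reduce: 41 ≡ 10 (mod 31). Now have -(10/31).
Factor out 2: 10 = 2·5. Since 31 ≡ 7 (mod 8), (2/31) = +1. Now have -(5/31).
5 ≡ 1 (mod 4), so quadratic reciprocity gives (5/31) = (31/5). Reduce: 31 ≡ 1 (mod 5). Now have -(1/5).
(1/5) = 1. Collecting the sign factors: -1.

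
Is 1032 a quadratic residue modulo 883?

Reduce the numerator: 1032 ≡ 149 (mod 883), so (1032|883) = (149|883).
149 ≡ 1 (mod 4), so quadratic reciprocity gives (149|883) = (883|149). Reduce: 883 ≡ 138 (mod 149). Now have (138|149).
Factor out 2: 138 = 2·69. Since 149 ≡ 5 (mod 8), (2|149) = -1. Now have -(69|149).
69 ≡ 1 (mod 4), so quadratic reciprocity gives (69|149) = (149|69). Reduce: 149 ≡ 11 (mod 69). Now have -(11|69).
69 ≡ 1 (mod 4), so quadratic reciprocity gives (11|69) = (69|11). Reduce: 69 ≡ 3 (mod 11). Now have -(3|11).
Both 3 ≡ 3 and 11 ≡ 3 (mod 4), so reciprocity gives (3|11) = -(11|3). Reduce: 11 ≡ 2 (mod 3). Now have (2|3).
Factor out 2: 2 = 2. Since 3 ≡ 3 (mod 8), (2|3) = -1. Now have -(1|3).
(1|3) = 1. Collecting the sign factors: -1.
(1032|883) = -1, and 883 is prime, so 1032 is not a quadratic residue mod 883.

no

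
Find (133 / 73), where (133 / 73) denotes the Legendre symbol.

-1

Reduce the numerator: 133 ≡ 60 (mod 73), so (133 / 73) = (60 / 73).
Factor out 2: 60 = 2^2·15. Since 73 ≡ 1 (mod 8), (2 / 73) = +1, and (2 / 73)^2 = +1. Now have (15 / 73).
73 ≡ 1 (mod 4), so quadratic reciprocity gives (15 / 73) = (73 / 15). Reduce: 73 ≡ 13 (mod 15). Now have (13 / 15).
13 ≡ 1 (mod 4), so quadratic reciprocity gives (13 / 15) = (15 / 13). Reduce: 15 ≡ 2 (mod 13). Now have (2 / 13).
Factor out 2: 2 = 2. Since 13 ≡ 5 (mod 8), (2 / 13) = -1. Now have -(1 / 13).
(1 / 13) = 1. Collecting the sign factors: -1.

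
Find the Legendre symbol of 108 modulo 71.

1

Reduce the numerator: 108 ≡ 37 (mod 71), so (108/71) = (37/71).
37 ≡ 1 (mod 4), so quadratic reciprocity gives (37/71) = (71/37). Reduce: 71 ≡ 34 (mod 37). Now have (34/37).
Factor out 2: 34 = 2·17. Since 37 ≡ 5 (mod 8), (2/37) = -1. Now have -(17/37).
17 ≡ 1 (mod 4), so quadratic reciprocity gives (17/37) = (37/17). Reduce: 37 ≡ 3 (mod 17). Now have -(3/17).
17 ≡ 1 (mod 4), so quadratic reciprocity gives (3/17) = (17/3). Reduce: 17 ≡ 2 (mod 3). Now have -(2/3).
Factor out 2: 2 = 2. Since 3 ≡ 3 (mod 8), (2/3) = -1. Now have (1/3).
(1/3) = 1. Collecting the sign factors: 1.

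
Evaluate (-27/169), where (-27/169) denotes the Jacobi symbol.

1

Reduce the numerator: -27 ≡ 142 (mod 169), so (-27/169) = (142/169).
Factor out 2: 142 = 2·71. Since 169 ≡ 1 (mod 8), (2/169) = +1. Now have (71/169).
169 ≡ 1 (mod 4), so quadratic reciprocity gives (71/169) = (169/71). Reduce: 169 ≡ 27 (mod 71). Now have (27/71).
Both 27 ≡ 3 and 71 ≡ 3 (mod 4), so reciprocity gives (27/71) = -(71/27). Reduce: 71 ≡ 17 (mod 27). Now have -(17/27).
17 ≡ 1 (mod 4), so quadratic reciprocity gives (17/27) = (27/17). Reduce: 27 ≡ 10 (mod 17). Now have -(10/17).
Factor out 2: 10 = 2·5. Since 17 ≡ 1 (mod 8), (2/17) = +1. Now have -(5/17).
5 ≡ 1 (mod 4), so quadratic reciprocity gives (5/17) = (17/5). Reduce: 17 ≡ 2 (mod 5). Now have -(2/5).
Factor out 2: 2 = 2. Since 5 ≡ 5 (mod 8), (2/5) = -1. Now have (1/5).
(1/5) = 1. Collecting the sign factors: 1.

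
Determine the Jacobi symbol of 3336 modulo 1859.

Reduce the numerator: 3336 ≡ 1477 (mod 1859), so (3336/1859) = (1477/1859).
1477 ≡ 1 (mod 4), so quadratic reciprocity gives (1477/1859) = (1859/1477). Reduce: 1859 ≡ 382 (mod 1477). Now have (382/1477).
Factor out 2: 382 = 2·191. Since 1477 ≡ 5 (mod 8), (2/1477) = -1. Now have -(191/1477).
1477 ≡ 1 (mod 4), so quadratic reciprocity gives (191/1477) = (1477/191). Reduce: 1477 ≡ 140 (mod 191). Now have -(140/191).
Factor out 2: 140 = 2^2·35. Since 191 ≡ 7 (mod 8), (2/191) = +1, and (2/191)^2 = +1. Now have -(35/191).
Both 35 ≡ 3 and 191 ≡ 3 (mod 4), so reciprocity gives (35/191) = -(191/35). Reduce: 191 ≡ 16 (mod 35). Now have (16/35).
Factor out 2: 16 = 2^4. Since 35 ≡ 3 (mod 8), (2/35) = -1, and (2/35)^4 = +1. Now have (1/35).
(1/35) = 1. Collecting the sign factors: 1.

1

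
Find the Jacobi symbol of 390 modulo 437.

1

Factor out 2: 390 = 2·195. Since 437 ≡ 5 (mod 8), (2|437) = -1. Now have -(195|437).
437 ≡ 1 (mod 4), so quadratic reciprocity gives (195|437) = (437|195). Reduce: 437 ≡ 47 (mod 195). Now have -(47|195).
Both 47 ≡ 3 and 195 ≡ 3 (mod 4), so reciprocity gives (47|195) = -(195|47). Reduce: 195 ≡ 7 (mod 47). Now have (7|47).
Both 7 ≡ 3 and 47 ≡ 3 (mod 4), so reciprocity gives (7|47) = -(47|7). Reduce: 47 ≡ 5 (mod 7). Now have -(5|7).
5 ≡ 1 (mod 4), so quadratic reciprocity gives (5|7) = (7|5). Reduce: 7 ≡ 2 (mod 5). Now have -(2|5).
Factor out 2: 2 = 2. Since 5 ≡ 5 (mod 8), (2|5) = -1. Now have (1|5).
(1|5) = 1. Collecting the sign factors: 1.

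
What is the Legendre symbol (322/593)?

-1

(322/593)
  = (161/593)    [593 ≡ 1 mod 8 ⇒ (2/593) = +1]
  = (593/161)    [QR: 161 ≡ 1 mod 4, sign kept]
  = (110/161)    [593 ≡ 110 mod 161]
  = (55/161)    [161 ≡ 1 mod 8 ⇒ (2/161) = +1]
  = (161/55)    [QR: 161 ≡ 1 mod 4, sign kept]
  = (51/55)    [161 ≡ 51 mod 55]
  = -(55/51)    [QR: both ≡ 3 mod 4, sign flips]
  = -(4/51)    [55 ≡ 4 mod 51]
  = -(1/51)    [51 ≡ 3 mod 8 ⇒ (2/51)^2 = +1]
  = -1    [(1/51) = 1]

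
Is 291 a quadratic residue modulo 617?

617 ≡ 1 (mod 4), so quadratic reciprocity gives (291/617) = (617/291). Reduce: 617 ≡ 35 (mod 291). Now have (35/291).
Both 35 ≡ 3 and 291 ≡ 3 (mod 4), so reciprocity gives (35/291) = -(291/35). Reduce: 291 ≡ 11 (mod 35). Now have -(11/35).
Both 11 ≡ 3 and 35 ≡ 3 (mod 4), so reciprocity gives (11/35) = -(35/11). Reduce: 35 ≡ 2 (mod 11). Now have (2/11).
Factor out 2: 2 = 2. Since 11 ≡ 3 (mod 8), (2/11) = -1. Now have -(1/11).
(1/11) = 1. Collecting the sign factors: -1.
The Legendre symbol is -1, so x^2 ≡ 291 (mod 617) has no solution.

no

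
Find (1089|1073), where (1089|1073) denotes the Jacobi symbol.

1

(1089|1073)
  = (16|1073)    [1089 ≡ 16 mod 1073]
  = (1|1073)    [1073 ≡ 1 mod 8 ⇒ (2|1073)^4 = +1]
  = 1    [(1|1073) = 1]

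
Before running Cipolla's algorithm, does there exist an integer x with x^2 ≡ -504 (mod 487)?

yes

(-504/487)
  = (470/487)    [-504 ≡ 470 mod 487]
  = (235/487)    [487 ≡ 7 mod 8 ⇒ (2/487) = +1]
  = -(487/235)    [QR: both ≡ 3 mod 4, sign flips]
  = -(17/235)    [487 ≡ 17 mod 235]
  = -(235/17)    [QR: 17 ≡ 1 mod 4, sign kept]
  = -(14/17)    [235 ≡ 14 mod 17]
  = -(7/17)    [17 ≡ 1 mod 8 ⇒ (2/17) = +1]
  = -(17/7)    [QR: 17 ≡ 1 mod 4, sign kept]
  = -(3/7)    [17 ≡ 3 mod 7]
  = (7/3)    [QR: both ≡ 3 mod 4, sign flips]
  = (1/3)    [7 ≡ 1 mod 3]
  = 1    [(1/3) = 1]
The Legendre symbol is 1, so x^2 ≡ -504 (mod 487) has solution.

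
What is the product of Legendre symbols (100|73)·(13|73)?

-1

By multiplicativity, (100·13|73) = (100|73)·(13|73).
First factor (100|73):
Reduce the numerator: 100 ≡ 27 (mod 73), so (100|73) = (27|73).
73 ≡ 1 (mod 4), so quadratic reciprocity gives (27|73) = (73|27). Reduce: 73 ≡ 19 (mod 27). Now have (19|27).
Both 19 ≡ 3 and 27 ≡ 3 (mod 4), so reciprocity gives (19|27) = -(27|19). Reduce: 27 ≡ 8 (mod 19). Now have -(8|19).
Factor out 2: 8 = 2^3. Since 19 ≡ 3 (mod 8), (2|19) = -1, and (2|19)^3 = -1. Now have (1|19).
(1|19) = 1. Collecting the sign factors: 1.
Second factor (13|73):
13 ≡ 1 (mod 4), so quadratic reciprocity gives (13|73) = (73|13). Reduce: 73 ≡ 8 (mod 13). Now have (8|13).
Factor out 2: 8 = 2^3. Since 13 ≡ 5 (mod 8), (2|13) = -1, and (2|13)^3 = -1. Now have -(1|13).
(1|13) = 1. Collecting the sign factors: -1.
Product: (1)·(-1) = -1.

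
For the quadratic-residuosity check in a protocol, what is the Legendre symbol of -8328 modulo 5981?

1

Reduce the numerator: -8328 ≡ 3634 (mod 5981), so (-8328/5981) = (3634/5981).
Factor out 2: 3634 = 2·1817. Since 5981 ≡ 5 (mod 8), (2/5981) = -1. Now have -(1817/5981).
1817 ≡ 1 (mod 4), so quadratic reciprocity gives (1817/5981) = (5981/1817). Reduce: 5981 ≡ 530 (mod 1817). Now have -(530/1817).
Factor out 2: 530 = 2·265. Since 1817 ≡ 1 (mod 8), (2/1817) = +1. Now have -(265/1817).
265 ≡ 1 (mod 4), so quadratic reciprocity gives (265/1817) = (1817/265). Reduce: 1817 ≡ 227 (mod 265). Now have -(227/265).
265 ≡ 1 (mod 4), so quadratic reciprocity gives (227/265) = (265/227). Reduce: 265 ≡ 38 (mod 227). Now have -(38/227).
Factor out 2: 38 = 2·19. Since 227 ≡ 3 (mod 8), (2/227) = -1. Now have (19/227).
Both 19 ≡ 3 and 227 ≡ 3 (mod 4), so reciprocity gives (19/227) = -(227/19). Reduce: 227 ≡ 18 (mod 19). Now have -(18/19).
Factor out 2: 18 = 2·9. Since 19 ≡ 3 (mod 8), (2/19) = -1. Now have (9/19).
9 ≡ 1 (mod 4), so quadratic reciprocity gives (9/19) = (19/9). Reduce: 19 ≡ 1 (mod 9). Now have (1/9).
(1/9) = 1. Collecting the sign factors: 1.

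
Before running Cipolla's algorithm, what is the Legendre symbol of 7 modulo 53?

1

53 ≡ 1 (mod 4), so quadratic reciprocity gives (7 / 53) = (53 / 7). Reduce: 53 ≡ 4 (mod 7). Now have (4 / 7).
Factor out 2: 4 = 2^2. Since 7 ≡ 7 (mod 8), (2 / 7) = +1, and (2 / 7)^2 = +1. Now have (1 / 7).
(1 / 7) = 1. Collecting the sign factors: 1.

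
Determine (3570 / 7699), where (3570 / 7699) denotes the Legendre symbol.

(3570 / 7699)
  = -(1785 / 7699)    [7699 ≡ 3 mod 8 ⇒ (2 / 7699) = -1]
  = -(7699 / 1785)    [QR: 1785 ≡ 1 mod 4, sign kept]
  = -(559 / 1785)    [7699 ≡ 559 mod 1785]
  = -(1785 / 559)    [QR: 1785 ≡ 1 mod 4, sign kept]
  = -(108 / 559)    [1785 ≡ 108 mod 559]
  = -(27 / 559)    [559 ≡ 7 mod 8 ⇒ (2 / 559)^2 = +1]
  = (559 / 27)    [QR: both ≡ 3 mod 4, sign flips]
  = (19 / 27)    [559 ≡ 19 mod 27]
  = -(27 / 19)    [QR: both ≡ 3 mod 4, sign flips]
  = -(8 / 19)    [27 ≡ 8 mod 19]
  = (1 / 19)    [19 ≡ 3 mod 8 ⇒ (2 / 19)^3 = -1]
  = 1    [(1 / 19) = 1]

1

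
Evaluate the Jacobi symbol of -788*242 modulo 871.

-1

By multiplicativity, (-788·242/871) = (-788/871)·(242/871).
First factor (-788/871):
(-788/871)
  = (83/871)    [-788 ≡ 83 mod 871]
  = -(871/83)    [QR: both ≡ 3 mod 4, sign flips]
  = -(41/83)    [871 ≡ 41 mod 83]
  = -(83/41)    [QR: 41 ≡ 1 mod 4, sign kept]
  = -(1/41)    [83 ≡ 1 mod 41]
  = -1    [(1/41) = 1]
Second factor (242/871):
(242/871)
  = (121/871)    [871 ≡ 7 mod 8 ⇒ (2/871) = +1]
  = (871/121)    [QR: 121 ≡ 1 mod 4, sign kept]
  = (24/121)    [871 ≡ 24 mod 121]
  = (3/121)    [121 ≡ 1 mod 8 ⇒ (2/121)^3 = +1]
  = (121/3)    [QR: 121 ≡ 1 mod 4, sign kept]
  = (1/3)    [121 ≡ 1 mod 3]
  = 1    [(1/3) = 1]
Product: (-1)·(1) = -1.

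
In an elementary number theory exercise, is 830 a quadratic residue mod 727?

Reduce the numerator: 830 ≡ 103 (mod 727), so (830/727) = (103/727).
Both 103 ≡ 3 and 727 ≡ 3 (mod 4), so reciprocity gives (103/727) = -(727/103). Reduce: 727 ≡ 6 (mod 103). Now have -(6/103).
Factor out 2: 6 = 2·3. Since 103 ≡ 7 (mod 8), (2/103) = +1. Now have -(3/103).
Both 3 ≡ 3 and 103 ≡ 3 (mod 4), so reciprocity gives (3/103) = -(103/3). Reduce: 103 ≡ 1 (mod 3). Now have (1/3).
(1/3) = 1. Collecting the sign factors: 1.
The Legendre symbol is 1, so x^2 ≡ 830 (mod 727) has solution.

yes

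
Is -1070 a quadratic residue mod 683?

Pull out -1: (-1070/683) = (-1/683)·(1070/683). Since 683 ≡ 3 (mod 4), (-1/683) = -1. Now have -(1070/683).
Reduce the numerator: 1070 ≡ 387 (mod 683), so (1070/683) = (387/683).
Both 387 ≡ 3 and 683 ≡ 3 (mod 4), so reciprocity gives (387/683) = -(683/387). Reduce: 683 ≡ 296 (mod 387). Now have (296/387).
Factor out 2: 296 = 2^3·37. Since 387 ≡ 3 (mod 8), (2/387) = -1, and (2/387)^3 = -1. Now have -(37/387).
37 ≡ 1 (mod 4), so quadratic reciprocity gives (37/387) = (387/37). Reduce: 387 ≡ 17 (mod 37). Now have -(17/37).
17 ≡ 1 (mod 4), so quadratic reciprocity gives (17/37) = (37/17). Reduce: 37 ≡ 3 (mod 17). Now have -(3/17).
17 ≡ 1 (mod 4), so quadratic reciprocity gives (3/17) = (17/3). Reduce: 17 ≡ 2 (mod 3). Now have -(2/3).
Factor out 2: 2 = 2. Since 3 ≡ 3 (mod 8), (2/3) = -1. Now have (1/3).
(1/3) = 1. Collecting the sign factors: 1.
(-1070/683) = 1, and 683 is prime, so -1070 is a quadratic residue mod 683.

yes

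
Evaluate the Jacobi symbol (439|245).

Reduce the numerator: 439 ≡ 194 (mod 245), so (439|245) = (194|245).
Factor out 2: 194 = 2·97. Since 245 ≡ 5 (mod 8), (2|245) = -1. Now have -(97|245).
97 ≡ 1 (mod 4), so quadratic reciprocity gives (97|245) = (245|97). Reduce: 245 ≡ 51 (mod 97). Now have -(51|97).
97 ≡ 1 (mod 4), so quadratic reciprocity gives (51|97) = (97|51). Reduce: 97 ≡ 46 (mod 51). Now have -(46|51).
Factor out 2: 46 = 2·23. Since 51 ≡ 3 (mod 8), (2|51) = -1. Now have (23|51).
Both 23 ≡ 3 and 51 ≡ 3 (mod 4), so reciprocity gives (23|51) = -(51|23). Reduce: 51 ≡ 5 (mod 23). Now have -(5|23).
5 ≡ 1 (mod 4), so quadratic reciprocity gives (5|23) = (23|5). Reduce: 23 ≡ 3 (mod 5). Now have -(3|5).
5 ≡ 1 (mod 4), so quadratic reciprocity gives (3|5) = (5|3). Reduce: 5 ≡ 2 (mod 3). Now have -(2|3).
Factor out 2: 2 = 2. Since 3 ≡ 3 (mod 8), (2|3) = -1. Now have (1|3).
(1|3) = 1. Collecting the sign factors: 1.

1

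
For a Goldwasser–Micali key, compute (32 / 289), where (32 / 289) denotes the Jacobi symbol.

(32 / 289)
  = (1 / 289)    [289 ≡ 1 mod 8 ⇒ (2 / 289)^5 = +1]
  = 1    [(1 / 289) = 1]

1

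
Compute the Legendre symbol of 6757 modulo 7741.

-1

(6757 / 7741)
  = (7741 / 6757)    [QR: 6757 ≡ 1 mod 4, sign kept]
  = (984 / 6757)    [7741 ≡ 984 mod 6757]
  = -(123 / 6757)    [6757 ≡ 5 mod 8 ⇒ (2 / 6757)^3 = -1]
  = -(6757 / 123)    [QR: 6757 ≡ 1 mod 4, sign kept]
  = -(115 / 123)    [6757 ≡ 115 mod 123]
  = (123 / 115)    [QR: both ≡ 3 mod 4, sign flips]
  = (8 / 115)    [123 ≡ 8 mod 115]
  = -(1 / 115)    [115 ≡ 3 mod 8 ⇒ (2 / 115)^3 = -1]
  = -1    [(1 / 115) = 1]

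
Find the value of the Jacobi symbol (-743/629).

-1

(-743/629)
  = (743/629)    [629 ≡ 1 mod 4 ⇒ (-1/629) = +1]
  = (114/629)    [743 ≡ 114 mod 629]
  = -(57/629)    [629 ≡ 5 mod 8 ⇒ (2/629) = -1]
  = -(629/57)    [QR: 57 ≡ 1 mod 4, sign kept]
  = -(2/57)    [629 ≡ 2 mod 57]
  = -(1/57)    [57 ≡ 1 mod 8 ⇒ (2/57) = +1]
  = -1    [(1/57) = 1]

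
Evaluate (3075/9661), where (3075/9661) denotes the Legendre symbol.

(3075/9661)
  = (9661/3075)    [QR: 9661 ≡ 1 mod 4, sign kept]
  = (436/3075)    [9661 ≡ 436 mod 3075]
  = (109/3075)    [3075 ≡ 3 mod 8 ⇒ (2/3075)^2 = +1]
  = (3075/109)    [QR: 109 ≡ 1 mod 4, sign kept]
  = (23/109)    [3075 ≡ 23 mod 109]
  = (109/23)    [QR: 109 ≡ 1 mod 4, sign kept]
  = (17/23)    [109 ≡ 17 mod 23]
  = (23/17)    [QR: 17 ≡ 1 mod 4, sign kept]
  = (6/17)    [23 ≡ 6 mod 17]
  = (3/17)    [17 ≡ 1 mod 8 ⇒ (2/17) = +1]
  = (17/3)    [QR: 17 ≡ 1 mod 4, sign kept]
  = (2/3)    [17 ≡ 2 mod 3]
  = -(1/3)    [3 ≡ 3 mod 8 ⇒ (2/3) = -1]
  = -1    [(1/3) = 1]

-1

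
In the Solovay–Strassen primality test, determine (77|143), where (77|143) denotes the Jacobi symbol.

77 ≡ 1 (mod 4), so quadratic reciprocity gives (77|143) = (143|77). Reduce: 143 ≡ 66 (mod 77). Now have (66|77).
Factor out 2: 66 = 2·33. Since 77 ≡ 5 (mod 8), (2|77) = -1. Now have -(33|77).
33 ≡ 1 (mod 4), so quadratic reciprocity gives (33|77) = (77|33). Reduce: 77 ≡ 11 (mod 33). Now have -(11|33).
33 ≡ 1 (mod 4), so quadratic reciprocity gives (11|33) = (33|11). Reduce: 33 ≡ 0 (mod 11). Now have -(0|11).
The numerator is now 0 with denominator 11 > 1: the symbol is 0.

0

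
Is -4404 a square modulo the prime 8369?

yes

(-4404|8369)
  = (3965|8369)    [-4404 ≡ 3965 mod 8369]
  = (8369|3965)    [QR: 3965 ≡ 1 mod 4, sign kept]
  = (439|3965)    [8369 ≡ 439 mod 3965]
  = (3965|439)    [QR: 3965 ≡ 1 mod 4, sign kept]
  = (14|439)    [3965 ≡ 14 mod 439]
  = (7|439)    [439 ≡ 7 mod 8 ⇒ (2|439) = +1]
  = -(439|7)    [QR: both ≡ 3 mod 4, sign flips]
  = -(5|7)    [439 ≡ 5 mod 7]
  = -(7|5)    [QR: 5 ≡ 1 mod 4, sign kept]
  = -(2|5)    [7 ≡ 2 mod 5]
  = (1|5)    [5 ≡ 5 mod 8 ⇒ (2|5) = -1]
  = 1    [(1|5) = 1]
The Legendre symbol is 1, so x^2 ≡ -4404 (mod 8369) has solution.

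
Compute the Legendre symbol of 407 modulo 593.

-1

(407/593)
  = (593/407)    [QR: 593 ≡ 1 mod 4, sign kept]
  = (186/407)    [593 ≡ 186 mod 407]
  = (93/407)    [407 ≡ 7 mod 8 ⇒ (2/407) = +1]
  = (407/93)    [QR: 93 ≡ 1 mod 4, sign kept]
  = (35/93)    [407 ≡ 35 mod 93]
  = (93/35)    [QR: 93 ≡ 1 mod 4, sign kept]
  = (23/35)    [93 ≡ 23 mod 35]
  = -(35/23)    [QR: both ≡ 3 mod 4, sign flips]
  = -(12/23)    [35 ≡ 12 mod 23]
  = -(3/23)    [23 ≡ 7 mod 8 ⇒ (2/23)^2 = +1]
  = (23/3)    [QR: both ≡ 3 mod 4, sign flips]
  = (2/3)    [23 ≡ 2 mod 3]
  = -(1/3)    [3 ≡ 3 mod 8 ⇒ (2/3) = -1]
  = -1    [(1/3) = 1]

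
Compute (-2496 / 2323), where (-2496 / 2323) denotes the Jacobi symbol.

Reduce the numerator: -2496 ≡ 2150 (mod 2323), so (-2496 / 2323) = (2150 / 2323).
Factor out 2: 2150 = 2·1075. Since 2323 ≡ 3 (mod 8), (2 / 2323) = -1. Now have -(1075 / 2323).
Both 1075 ≡ 3 and 2323 ≡ 3 (mod 4), so reciprocity gives (1075 / 2323) = -(2323 / 1075). Reduce: 2323 ≡ 173 (mod 1075). Now have (173 / 1075).
173 ≡ 1 (mod 4), so quadratic reciprocity gives (173 / 1075) = (1075 / 173). Reduce: 1075 ≡ 37 (mod 173). Now have (37 / 173).
37 ≡ 1 (mod 4), so quadratic reciprocity gives (37 / 173) = (173 / 37). Reduce: 173 ≡ 25 (mod 37). Now have (25 / 37).
25 ≡ 1 (mod 4), so quadratic reciprocity gives (25 / 37) = (37 / 25). Reduce: 37 ≡ 12 (mod 25). Now have (12 / 25).
Factor out 2: 12 = 2^2·3. Since 25 ≡ 1 (mod 8), (2 / 25) = +1, and (2 / 25)^2 = +1. Now have (3 / 25).
25 ≡ 1 (mod 4), so quadratic reciprocity gives (3 / 25) = (25 / 3). Reduce: 25 ≡ 1 (mod 3). Now have (1 / 3).
(1 / 3) = 1. Collecting the sign factors: 1.

1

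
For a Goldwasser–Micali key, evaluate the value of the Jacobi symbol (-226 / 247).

1

Reduce the numerator: -226 ≡ 21 (mod 247), so (-226 / 247) = (21 / 247).
21 ≡ 1 (mod 4), so quadratic reciprocity gives (21 / 247) = (247 / 21). Reduce: 247 ≡ 16 (mod 21). Now have (16 / 21).
Factor out 2: 16 = 2^4. Since 21 ≡ 5 (mod 8), (2 / 21) = -1, and (2 / 21)^4 = +1. Now have (1 / 21).
(1 / 21) = 1. Collecting the sign factors: 1.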